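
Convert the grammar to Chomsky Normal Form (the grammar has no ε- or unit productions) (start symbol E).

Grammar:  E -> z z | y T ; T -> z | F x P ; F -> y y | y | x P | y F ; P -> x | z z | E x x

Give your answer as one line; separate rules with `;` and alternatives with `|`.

E -> X1 X1 | X2 T; T -> z | F Y1; F -> X2 X2 | y | X3 P | X2 F; P -> x | X1 X1 | E Y2; X1 -> z; X2 -> y; X3 -> x; Y1 -> X3 P; Y2 -> X3 X3

Introduce a nonterminal for each terminal appearing in a rule of length ≥ 2: X1 → z, X2 → y, X3 → x.
Binarize each right-hand side of length ≥ 3 by chaining fresh nonterminals (Y1, Y2, …): affected rules were T → F X3 P; P → E X3 X3.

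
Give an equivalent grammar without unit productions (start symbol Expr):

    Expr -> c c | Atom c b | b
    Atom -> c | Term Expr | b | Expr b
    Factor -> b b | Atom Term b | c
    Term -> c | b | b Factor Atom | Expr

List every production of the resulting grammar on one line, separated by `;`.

Unit pairs: Term ⇒* {Expr}.
Replace each nonterminal's rules with the union of the non-unit rules of every nonterminal it unit-derives.

Expr -> c c | Atom c b | b; Atom -> c | Term Expr | b | Expr b; Factor -> b b | Atom Term b | c; Term -> c | b | b Factor Atom | c c | Atom c b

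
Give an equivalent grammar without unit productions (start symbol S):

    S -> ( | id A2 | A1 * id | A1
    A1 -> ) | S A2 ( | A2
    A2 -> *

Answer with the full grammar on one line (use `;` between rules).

S -> * | ) | S A2 ( | ( | id A2 | A1 * id; A1 -> * | ) | S A2 (; A2 -> *

Unit pairs: A1 ⇒* {A2}; S ⇒* {A1, A2}.
For every A with A ⇒* B via unit rules, add B's non-unit alternatives to A; then delete every rule of the form X → Y.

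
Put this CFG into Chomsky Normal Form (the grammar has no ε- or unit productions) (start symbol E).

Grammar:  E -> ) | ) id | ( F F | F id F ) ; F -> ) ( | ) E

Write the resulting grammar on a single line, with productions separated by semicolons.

Introduce a nonterminal for each terminal appearing in a rule of length ≥ 2: X1 → ), X2 → id, X3 → (.
Binarize each right-hand side of length ≥ 3 by chaining fresh nonterminals (Y1, Y2, …): affected rules were E → X3 F F; E → F X2 F X1.

E -> ) | X1 X2 | X3 Y1 | F Y2; F -> X1 X3 | X1 E; X1 -> ); X2 -> id; X3 -> (; Y1 -> F F; Y2 -> X2 Y3; Y3 -> F X1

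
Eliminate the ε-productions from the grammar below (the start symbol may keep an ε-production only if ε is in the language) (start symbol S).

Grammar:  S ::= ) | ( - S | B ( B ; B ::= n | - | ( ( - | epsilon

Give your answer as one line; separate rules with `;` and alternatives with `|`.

Nullable nonterminals: {B}.
ε ∉ L(G), so no ε-production is kept.
Add the nullable-subset variants: S → B ( B gives B ( B | B ( | ( B | (.

S ::= ) | ( - S | B ( B | B ( | ( B | (; B ::= n | - | ( ( -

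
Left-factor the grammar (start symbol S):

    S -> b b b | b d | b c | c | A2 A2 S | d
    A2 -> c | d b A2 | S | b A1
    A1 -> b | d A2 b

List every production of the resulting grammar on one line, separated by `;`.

S has alternatives sharing prefix 'b': factor to S → b S' with S' → b b | d | c.

S -> c | A2 A2 S | d | b S'; A2 -> c | d b A2 | S | b A1; A1 -> b | d A2 b; S' -> b b | d | c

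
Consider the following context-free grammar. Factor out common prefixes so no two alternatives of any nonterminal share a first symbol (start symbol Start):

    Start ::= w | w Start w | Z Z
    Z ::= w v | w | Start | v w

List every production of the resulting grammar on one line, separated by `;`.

Start has alternatives sharing prefix 'w': factor to Start → w Start1 with Start1 → ε | Start w.
Z has alternatives sharing prefix 'w': factor to Z → w Z1 with Z1 → v | ε.

Start ::= Z Z | w Start1; Z ::= Start | v w | w Z1; Start1 ::= ε | Start w; Z1 ::= v | ε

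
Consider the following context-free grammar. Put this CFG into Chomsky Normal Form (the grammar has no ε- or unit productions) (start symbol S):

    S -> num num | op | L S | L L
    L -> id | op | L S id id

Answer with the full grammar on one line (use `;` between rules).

Introduce a nonterminal for each terminal appearing in a rule of length ≥ 2: X1 → num, X2 → id.
Binarize each right-hand side of length ≥ 3 by chaining fresh nonterminals (Y1, Y2, …): affected rules were L → L S X2 X2.

S -> X1 X1 | op | L S | L L; L -> id | op | L Y1; X1 -> num; X2 -> id; Y1 -> S Y2; Y2 -> X2 X2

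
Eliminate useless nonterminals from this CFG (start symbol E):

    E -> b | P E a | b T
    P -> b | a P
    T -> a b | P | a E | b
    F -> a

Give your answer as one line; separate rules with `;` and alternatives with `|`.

E -> b | P E a | b T; P -> b | a P; T -> a b | P | a E | b

Generating nonterminals: {E, F, P, T}.
Reachable from E after that: {E, P, T}.
Removed useless symbols: {F} and every production mentioning them.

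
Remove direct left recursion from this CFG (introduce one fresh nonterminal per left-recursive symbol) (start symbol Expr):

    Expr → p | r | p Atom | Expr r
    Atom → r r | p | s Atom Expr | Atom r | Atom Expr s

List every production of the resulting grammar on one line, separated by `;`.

Expr → p Expr1 | r Expr1 | p Atom Expr1; Atom → r r Atom1 | p Atom1 | s Atom Expr Atom1; Expr1 → r Expr1 | epsilon; Atom1 → r Atom1 | Expr s Atom1 | epsilon

Expr, Atom are directly left-recursive.
For Expr: α = {r}, β = {p, r, p Atom}. Rewrite as Expr → β Expr1 and Expr1 → α Expr1 | ε.
For Atom: α = {r, Expr s}, β = {r r, p, s Atom Expr}. Rewrite as Atom → β Atom1 and Atom1 → α Atom1 | ε.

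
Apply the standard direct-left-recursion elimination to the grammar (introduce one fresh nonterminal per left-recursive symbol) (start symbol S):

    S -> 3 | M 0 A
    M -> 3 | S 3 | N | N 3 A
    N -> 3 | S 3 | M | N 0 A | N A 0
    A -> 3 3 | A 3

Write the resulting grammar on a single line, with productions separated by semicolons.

Left recursion appears on N, A.
For N: α = {0 A, A 0}, β = {3, S 3, M}. Rewrite as N → β N' and N' → α N' | ε.
For A: α = {3}, β = {3 3}. Rewrite as A → β A' and A' → α A' | ε.

S -> 3 | M 0 A; M -> 3 | S 3 | N | N 3 A; N -> 3 N' | S 3 N' | M N'; A -> 3 3 A'; N' -> 0 A N' | A 0 N' | ε; A' -> 3 A' | ε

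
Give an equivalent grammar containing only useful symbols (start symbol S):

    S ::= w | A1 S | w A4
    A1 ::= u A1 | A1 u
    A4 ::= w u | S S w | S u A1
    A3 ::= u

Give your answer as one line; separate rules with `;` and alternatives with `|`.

Generating nonterminals: {A3, A4, S}.
Reachable from S after that: {A4, S}.
Removed useless symbols: {A1, A3} and every production mentioning them.

S ::= w | w A4; A4 ::= w u | S S w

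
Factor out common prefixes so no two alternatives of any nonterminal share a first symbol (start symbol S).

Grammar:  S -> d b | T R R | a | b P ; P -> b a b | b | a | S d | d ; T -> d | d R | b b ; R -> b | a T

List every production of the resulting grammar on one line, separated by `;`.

P has alternatives sharing prefix 'b': factor to P → b P' with P' → a b | ε.
T has alternatives sharing prefix 'd': factor to T → d T' with T' → ε | R.

S -> d b | T R R | a | b P; P -> a | S d | d | b P'; T -> b b | d T'; R -> b | a T; P' -> a b | ε; T' -> ε | R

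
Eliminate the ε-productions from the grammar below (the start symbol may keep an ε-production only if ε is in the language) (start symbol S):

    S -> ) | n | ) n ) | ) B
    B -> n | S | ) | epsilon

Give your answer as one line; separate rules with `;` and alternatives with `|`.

The nullable symbols are {B}.
ε ∉ L(G), so no ε-production is kept.

S -> ) | n | ) n ) | ) B; B -> n | S | )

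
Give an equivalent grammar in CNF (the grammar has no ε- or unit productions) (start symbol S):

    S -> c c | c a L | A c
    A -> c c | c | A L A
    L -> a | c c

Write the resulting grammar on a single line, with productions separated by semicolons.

Introduce a nonterminal for each terminal appearing in a rule of length ≥ 2: X1 → c, X2 → a.
Binarize each right-hand side of length ≥ 3 by chaining fresh nonterminals (Y1, Y2, …): affected rules were S → X1 X2 L; A → A L A.

S -> X1 X1 | X1 Y1 | A X1; A -> X1 X1 | c | A Y2; L -> a | X1 X1; X1 -> c; X2 -> a; Y1 -> X2 L; Y2 -> L A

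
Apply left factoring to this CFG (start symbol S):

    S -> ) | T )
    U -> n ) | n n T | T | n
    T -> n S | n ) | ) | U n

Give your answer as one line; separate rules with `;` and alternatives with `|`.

S -> ) | T ); U -> T | n U'; T -> ) | U n | n T'; U' -> ) | n T | epsilon; T' -> S | )

U has alternatives sharing prefix 'n': factor to U → n U' with U' → ) | n T | ε.
T has alternatives sharing prefix 'n': factor to T → n T' with T' → S | ).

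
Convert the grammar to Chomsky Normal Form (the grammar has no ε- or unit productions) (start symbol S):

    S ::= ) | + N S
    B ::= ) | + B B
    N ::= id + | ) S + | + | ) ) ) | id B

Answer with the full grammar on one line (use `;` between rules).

Introduce a nonterminal for each terminal appearing in a rule of length ≥ 2: X1 → +, X2 → id, X3 → ).
Binarize each right-hand side of length ≥ 3 by chaining fresh nonterminals (Y1, Y2, …): affected rules were S → X1 N S; B → X1 B B; N → X3 S X1; N → X3 X3 X3.

S ::= ) | X1 Y1; B ::= ) | X1 Y2; N ::= X2 X1 | X3 Y3 | + | X3 Y4 | X2 B; X1 ::= +; X2 ::= id; X3 ::= ); Y1 ::= N S; Y2 ::= B B; Y3 ::= S X1; Y4 ::= X3 X3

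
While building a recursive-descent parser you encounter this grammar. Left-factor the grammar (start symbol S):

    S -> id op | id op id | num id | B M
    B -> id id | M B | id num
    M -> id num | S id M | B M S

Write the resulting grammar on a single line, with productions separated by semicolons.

S has alternatives sharing prefix 'id op': factor to S → id op S' with S' → ε | id.
B has alternatives sharing prefix 'id': factor to B → id B' with B' → id | num.

S -> num id | B M | id op S'; B -> M B | id B'; M -> id num | S id M | B M S; S' -> eps | id; B' -> id | num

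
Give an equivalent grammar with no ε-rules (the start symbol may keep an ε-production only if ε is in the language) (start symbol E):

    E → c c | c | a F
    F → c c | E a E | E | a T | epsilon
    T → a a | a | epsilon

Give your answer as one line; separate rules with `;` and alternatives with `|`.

Nullable nonterminals: {F, T}.
ε ∉ L(G), so no ε-production is kept.
For each production, add variants omitting each subset of nullable occurrences: E → a F gives a F | a. F → a T gives a T | a.

E → c c | c | a F | a; F → c c | E a E | E | a T | a; T → a a | a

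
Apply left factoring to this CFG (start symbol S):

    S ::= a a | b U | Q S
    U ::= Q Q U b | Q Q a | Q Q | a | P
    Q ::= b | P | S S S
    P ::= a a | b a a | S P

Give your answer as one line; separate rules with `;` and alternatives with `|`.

S ::= a a | b U | Q S; U ::= a | P | Q Q U'; Q ::= b | P | S S S; P ::= a a | b a a | S P; U' ::= U b | a | eps

U has alternatives sharing prefix 'Q Q': factor to U → Q Q U' with U' → U b | a | ε.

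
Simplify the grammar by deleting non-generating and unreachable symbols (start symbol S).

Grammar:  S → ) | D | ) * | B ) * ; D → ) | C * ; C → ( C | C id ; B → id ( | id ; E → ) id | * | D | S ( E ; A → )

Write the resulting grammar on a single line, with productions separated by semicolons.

Generating nonterminals: {A, B, D, E, S}.
Reachable from S after that: {B, D, S}.
Removed useless symbols: {A, C, E} and every production mentioning them.

S → ) | D | ) * | B ) *; D → ); B → id ( | id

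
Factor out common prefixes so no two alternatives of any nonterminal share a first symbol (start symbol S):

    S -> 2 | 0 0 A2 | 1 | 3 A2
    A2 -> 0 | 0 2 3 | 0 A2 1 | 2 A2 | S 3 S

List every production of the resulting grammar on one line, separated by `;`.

A2 has alternatives sharing prefix '0': factor to A2 → 0 A2' with A2' → ε | 2 3 | A2 1.

S -> 2 | 0 0 A2 | 1 | 3 A2; A2 -> 2 A2 | S 3 S | 0 A2'; A2' -> ε | 2 3 | A2 1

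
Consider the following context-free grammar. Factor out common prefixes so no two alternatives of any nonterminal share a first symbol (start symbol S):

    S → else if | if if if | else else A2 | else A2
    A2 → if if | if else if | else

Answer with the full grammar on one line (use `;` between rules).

S → if if if | else S'; A2 → else | if A2'; S' → if | else A2 | A2; A2' → if | else if

S has alternatives sharing prefix 'else': factor to S → else S' with S' → if | else A2 | A2.
A2 has alternatives sharing prefix 'if': factor to A2 → if A2' with A2' → if | else if.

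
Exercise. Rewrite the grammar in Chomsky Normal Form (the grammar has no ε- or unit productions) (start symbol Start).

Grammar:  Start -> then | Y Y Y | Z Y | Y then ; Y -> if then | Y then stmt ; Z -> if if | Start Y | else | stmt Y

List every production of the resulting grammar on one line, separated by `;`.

Introduce a nonterminal for each terminal appearing in a rule of length ≥ 2: X1 → then, X2 → if, X3 → stmt.
Binarize each right-hand side of length ≥ 3 by chaining fresh nonterminals (Y1, Y2, …): affected rules were Start → Y Y Y; Y → Y X1 X3.

Start -> then | Y Y1 | Z Y | Y X1; Y -> X2 X1 | Y Y2; Z -> X2 X2 | Start Y | else | X3 Y; X1 -> then; X2 -> if; X3 -> stmt; Y1 -> Y Y; Y2 -> X1 X3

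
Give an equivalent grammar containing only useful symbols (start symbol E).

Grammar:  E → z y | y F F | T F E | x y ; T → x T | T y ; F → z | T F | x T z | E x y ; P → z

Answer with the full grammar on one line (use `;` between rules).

Generating nonterminals: {E, F, P}.
Reachable from E after that: {E, F}.
Removed useless symbols: {P, T} and every production mentioning them.

E → z y | y F F | x y; F → z | E x y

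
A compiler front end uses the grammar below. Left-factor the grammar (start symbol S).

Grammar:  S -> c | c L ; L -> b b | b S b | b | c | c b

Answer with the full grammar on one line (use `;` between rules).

S has alternatives sharing prefix 'c': factor to S → c S' with S' → ε | L.
L has alternatives sharing prefix 'b': factor to L → b L' with L' → b | S b | ε.
L has alternatives sharing prefix 'c': factor to L → c L'' with L'' → ε | b.

S -> c S'; L -> b L' | c L''; S' -> ε | L; L' -> b | S b | ε; L'' -> ε | b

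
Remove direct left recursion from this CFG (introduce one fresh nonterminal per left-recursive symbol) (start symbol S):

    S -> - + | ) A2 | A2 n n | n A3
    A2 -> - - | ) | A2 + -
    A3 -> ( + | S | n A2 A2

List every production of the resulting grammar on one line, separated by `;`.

Directly left-recursive nonterminal: A2.
For A2: α = {+ -}, β = {- -, )}. Rewrite as A2 → β A2' and A2' → α A2' | ε.

S -> - + | ) A2 | A2 n n | n A3; A2 -> - - A2' | ) A2'; A3 -> ( + | S | n A2 A2; A2' -> + - A2' | ε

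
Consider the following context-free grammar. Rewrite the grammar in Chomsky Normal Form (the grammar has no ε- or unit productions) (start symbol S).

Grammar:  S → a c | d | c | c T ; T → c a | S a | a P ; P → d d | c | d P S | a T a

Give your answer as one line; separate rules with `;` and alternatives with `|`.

S → X1 X2 | d | c | X2 T; T → X2 X1 | S X1 | X1 P; P → X3 X3 | c | X3 Y1 | X1 Y2; X1 → a; X2 → c; X3 → d; Y1 → P S; Y2 → T X1

Introduce a nonterminal for each terminal appearing in a rule of length ≥ 2: X1 → a, X2 → c, X3 → d.
Binarize each right-hand side of length ≥ 3 by chaining fresh nonterminals (Y1, Y2, …): affected rules were P → X3 P S; P → X1 T X1.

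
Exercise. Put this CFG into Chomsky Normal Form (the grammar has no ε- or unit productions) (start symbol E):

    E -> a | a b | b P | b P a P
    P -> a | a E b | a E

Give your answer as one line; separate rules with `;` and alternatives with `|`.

Introduce a nonterminal for each terminal appearing in a rule of length ≥ 2: X1 → a, X2 → b.
Binarize each right-hand side of length ≥ 3 by chaining fresh nonterminals (Y1, Y2, …): affected rules were E → X2 P X1 P; P → X1 E X2.

E -> a | X1 X2 | X2 P | X2 Y1; P -> a | X1 Y3 | X1 E; X1 -> a; X2 -> b; Y1 -> P Y2; Y2 -> X1 P; Y3 -> E X2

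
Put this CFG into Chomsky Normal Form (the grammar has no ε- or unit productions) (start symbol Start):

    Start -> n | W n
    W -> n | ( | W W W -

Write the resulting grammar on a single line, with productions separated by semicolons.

Start -> n | W X1; W -> n | ( | W Y1; X1 -> n; X2 -> -; Y1 -> W Y2; Y2 -> W X2

Introduce a nonterminal for each terminal appearing in a rule of length ≥ 2: X1 → n, X2 → -.
Binarize each right-hand side of length ≥ 3 by chaining fresh nonterminals (Y1, Y2, …): affected rules were W → W W W X2.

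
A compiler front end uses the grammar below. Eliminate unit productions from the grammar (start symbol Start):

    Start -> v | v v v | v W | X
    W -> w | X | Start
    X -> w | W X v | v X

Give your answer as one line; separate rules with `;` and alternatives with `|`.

Start -> v | v v v | v W | w | W X v | v X; W -> v | v v v | v W | w | W X v | v X; X -> w | W X v | v X

Unit pairs: Start ⇒* {X}; W ⇒* {Start, X}.
For each unit pair (A, B), copy every non-unit production of B to A, then drop all unit productions.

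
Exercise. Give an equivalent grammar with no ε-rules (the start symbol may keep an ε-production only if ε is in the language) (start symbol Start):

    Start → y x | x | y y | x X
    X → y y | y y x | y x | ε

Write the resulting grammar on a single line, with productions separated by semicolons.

The nullable symbols are {X}.
ε ∉ L(G), so no ε-production is kept.

Start → y x | x | y y | x X; X → y y | y y x | y x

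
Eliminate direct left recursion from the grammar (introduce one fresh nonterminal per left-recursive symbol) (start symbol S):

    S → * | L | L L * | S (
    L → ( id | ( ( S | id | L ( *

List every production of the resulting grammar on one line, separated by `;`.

S → * S' | L S' | L L * S'; L → ( id L' | ( ( S L' | id L'; S' → ( S' | ε; L' → ( * L' | ε

S, L are directly left-recursive.
For S: α = {(}, β = {*, L, L L *}. Rewrite as S → β S' and S' → α S' | ε.
For L: α = {( *}, β = {( id, ( ( S, id}. Rewrite as L → β L' and L' → α L' | ε.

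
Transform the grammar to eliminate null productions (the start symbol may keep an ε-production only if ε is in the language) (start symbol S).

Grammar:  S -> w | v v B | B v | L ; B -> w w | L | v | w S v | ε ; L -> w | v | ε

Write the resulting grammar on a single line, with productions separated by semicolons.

S -> w | v v B | v v | B v | v | L | ε; B -> w w | L | v | w S v | w v; L -> w | v

The nullable symbols are {B, L, S}.
ε ∈ L(G) since S is nullable, so keep S → ε.
Add the nullable-subset variants: S → v v B gives v v B | v v. S → B v gives B v | v. B → w S v gives w S v | w v.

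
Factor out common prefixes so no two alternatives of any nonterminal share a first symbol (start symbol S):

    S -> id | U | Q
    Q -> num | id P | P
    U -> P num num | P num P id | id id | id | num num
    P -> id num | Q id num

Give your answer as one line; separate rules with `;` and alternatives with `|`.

S -> id | U | Q; Q -> num | id P | P; U -> num num | P num U' | id U''; P -> id num | Q id num; U' -> num | P id; U'' -> id | ε

U has alternatives sharing prefix 'P num': factor to U → P num U' with U' → num | P id.
U has alternatives sharing prefix 'id': factor to U → id U'' with U'' → id | ε.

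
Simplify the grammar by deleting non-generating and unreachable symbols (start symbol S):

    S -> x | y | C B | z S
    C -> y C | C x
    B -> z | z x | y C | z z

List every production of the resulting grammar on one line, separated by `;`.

Generating nonterminals: {B, S}.
Reachable from S after that: {S}.
Removed useless symbols: {B, C} and every production mentioning them.

S -> x | y | z S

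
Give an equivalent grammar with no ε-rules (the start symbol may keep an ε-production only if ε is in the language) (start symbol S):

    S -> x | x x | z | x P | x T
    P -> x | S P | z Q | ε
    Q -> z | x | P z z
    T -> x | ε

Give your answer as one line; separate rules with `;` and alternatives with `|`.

Nullable nonterminals: {P, T}.
ε ∉ L(G), so no ε-production is kept.
For each production, add variants omitting each subset of nullable occurrences: P → S P gives S P | S. Q → P z z gives P z z | z z.

S -> x | x x | z | x P | x T; P -> x | S P | S | z Q; Q -> z | x | P z z | z z; T -> x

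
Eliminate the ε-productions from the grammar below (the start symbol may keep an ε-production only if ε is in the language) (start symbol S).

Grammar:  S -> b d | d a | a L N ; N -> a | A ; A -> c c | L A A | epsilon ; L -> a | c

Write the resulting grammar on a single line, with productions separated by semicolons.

Nullable nonterminals: {A, N}.
ε ∉ L(G), so no ε-production is kept.
For each production, add variants omitting each subset of nullable occurrences: S → a L N gives a L N | a L. A → L A A gives L A A | L A | L.

S -> b d | d a | a L N | a L; N -> a | A; A -> c c | L A A | L A | L; L -> a | c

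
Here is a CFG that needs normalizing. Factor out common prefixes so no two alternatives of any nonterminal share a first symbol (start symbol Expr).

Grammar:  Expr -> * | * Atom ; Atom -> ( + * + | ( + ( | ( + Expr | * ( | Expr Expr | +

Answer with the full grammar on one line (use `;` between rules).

Expr has alternatives sharing prefix '*': factor to Expr → * Expr1 with Expr1 → ε | Atom.
Atom has alternatives sharing prefix '( +': factor to Atom → ( + Atom1 with Atom1 → * + | ( | Expr.

Expr -> * Expr1; Atom -> * ( | Expr Expr | + | ( + Atom1; Expr1 -> ε | Atom; Atom1 -> * + | ( | Expr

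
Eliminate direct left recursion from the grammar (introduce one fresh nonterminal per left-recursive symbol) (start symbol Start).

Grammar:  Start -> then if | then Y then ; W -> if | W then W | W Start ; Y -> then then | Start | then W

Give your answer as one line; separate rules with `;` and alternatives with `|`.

Directly left-recursive nonterminal: W.
For W: α = {then W, Start}, β = {if}. Rewrite as W → β W1 and W1 → α W1 | ε.

Start -> then if | then Y then; W -> if W1; Y -> then then | Start | then W; W1 -> then W W1 | Start W1 | ε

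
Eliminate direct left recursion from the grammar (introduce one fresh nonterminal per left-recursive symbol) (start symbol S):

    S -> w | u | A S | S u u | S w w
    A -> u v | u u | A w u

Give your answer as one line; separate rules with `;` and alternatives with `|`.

S -> w S' | u S' | A S S'; A -> u v A' | u u A'; S' -> u u S' | w w S' | ε; A' -> w u A' | ε

S, A are directly left-recursive.
For S: α = {u u, w w}, β = {w, u, A S}. Rewrite as S → β S' and S' → α S' | ε.
For A: α = {w u}, β = {u v, u u}. Rewrite as A → β A' and A' → α A' | ε.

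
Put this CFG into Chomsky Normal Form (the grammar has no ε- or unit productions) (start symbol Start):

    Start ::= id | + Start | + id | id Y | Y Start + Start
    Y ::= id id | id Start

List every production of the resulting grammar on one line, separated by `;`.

Start ::= id | X1 Start | X1 X2 | X2 Y | Y Y1; Y ::= X2 X2 | X2 Start; X1 ::= +; X2 ::= id; Y1 ::= Start Y2; Y2 ::= X1 Start

Introduce a nonterminal for each terminal appearing in a rule of length ≥ 2: X1 → +, X2 → id.
Binarize each right-hand side of length ≥ 3 by chaining fresh nonterminals (Y1, Y2, …): affected rules were Start → Y Start X1 Start.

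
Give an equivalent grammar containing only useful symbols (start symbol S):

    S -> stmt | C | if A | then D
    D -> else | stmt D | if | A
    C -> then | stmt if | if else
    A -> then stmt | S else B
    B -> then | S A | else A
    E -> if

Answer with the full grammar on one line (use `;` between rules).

Generating nonterminals: {A, B, C, D, E, S}.
Reachable from S after that: {A, B, C, D, S}.
Removed useless symbols: {E} and every production mentioning them.

S -> stmt | C | if A | then D; D -> else | stmt D | if | A; C -> then | stmt if | if else; A -> then stmt | S else B; B -> then | S A | else A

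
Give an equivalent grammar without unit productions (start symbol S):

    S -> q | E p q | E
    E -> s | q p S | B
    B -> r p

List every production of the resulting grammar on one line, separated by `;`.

Unit pairs: E ⇒* {B}; S ⇒* {B, E}.
For every A with A ⇒* B via unit rules, add B's non-unit alternatives to A; then delete every rule of the form X → Y.

S -> r p | s | q p S | q | E p q; E -> r p | s | q p S; B -> r p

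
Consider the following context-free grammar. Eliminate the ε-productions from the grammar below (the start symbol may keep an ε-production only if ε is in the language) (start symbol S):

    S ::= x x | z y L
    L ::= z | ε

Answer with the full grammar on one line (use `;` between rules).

S ::= x x | z y L | z y; L ::= z

Nullable nonterminals: {L}.
ε ∉ L(G), so no ε-production is kept.
Add the nullable-subset variants: S → z y L gives z y L | z y.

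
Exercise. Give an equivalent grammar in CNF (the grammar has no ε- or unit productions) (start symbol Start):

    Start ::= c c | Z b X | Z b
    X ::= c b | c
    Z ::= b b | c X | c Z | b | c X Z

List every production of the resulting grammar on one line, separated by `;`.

Start ::= X1 X1 | Z Y1 | Z X2; X ::= X1 X2 | c; Z ::= X2 X2 | X1 X | X1 Z | b | X1 Y2; X1 ::= c; X2 ::= b; Y1 ::= X2 X; Y2 ::= X Z

Introduce a nonterminal for each terminal appearing in a rule of length ≥ 2: X1 → c, X2 → b.
Binarize each right-hand side of length ≥ 3 by chaining fresh nonterminals (Y1, Y2, …): affected rules were Start → Z X2 X; Z → X1 X Z.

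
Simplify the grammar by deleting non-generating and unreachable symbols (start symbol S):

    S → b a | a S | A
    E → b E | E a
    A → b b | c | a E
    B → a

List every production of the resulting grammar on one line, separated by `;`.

S → b a | a S | A; A → b b | c

Generating nonterminals: {A, B, S}.
Reachable from S after that: {A, S}.
Removed useless symbols: {B, E} and every production mentioning them.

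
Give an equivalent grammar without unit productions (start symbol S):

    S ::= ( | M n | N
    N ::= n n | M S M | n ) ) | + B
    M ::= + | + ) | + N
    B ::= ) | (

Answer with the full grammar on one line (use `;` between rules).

Unit pairs: S ⇒* {N}.
For every A with A ⇒* B via unit rules, add B's non-unit alternatives to A; then delete every rule of the form X → Y.

S ::= ( | M n | n n | M S M | n ) ) | + B; N ::= n n | M S M | n ) ) | + B; M ::= + | + ) | + N; B ::= ) | (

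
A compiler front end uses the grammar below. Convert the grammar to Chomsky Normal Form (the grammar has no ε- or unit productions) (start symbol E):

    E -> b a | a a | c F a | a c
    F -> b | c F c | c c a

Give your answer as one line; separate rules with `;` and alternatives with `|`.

Introduce a nonterminal for each terminal appearing in a rule of length ≥ 2: X1 → b, X2 → a, X3 → c.
Binarize each right-hand side of length ≥ 3 by chaining fresh nonterminals (Y1, Y2, …): affected rules were E → X3 F X2; F → X3 F X3; F → X3 X3 X2.

E -> X1 X2 | X2 X2 | X3 Y1 | X2 X3; F -> b | X3 Y2 | X3 Y3; X1 -> b; X2 -> a; X3 -> c; Y1 -> F X2; Y2 -> F X3; Y3 -> X3 X2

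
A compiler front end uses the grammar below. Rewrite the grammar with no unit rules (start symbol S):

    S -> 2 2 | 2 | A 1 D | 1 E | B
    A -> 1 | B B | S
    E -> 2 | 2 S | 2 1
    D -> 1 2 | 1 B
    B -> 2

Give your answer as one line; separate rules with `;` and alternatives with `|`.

Unit pairs: A ⇒* {B, S}; S ⇒* {B}.
Replace each nonterminal's rules with the union of the non-unit rules of every nonterminal it unit-derives.

S -> 2 | 2 2 | A 1 D | 1 E; A -> 2 | 2 2 | A 1 D | 1 E | 1 | B B; E -> 2 | 2 S | 2 1; D -> 1 2 | 1 B; B -> 2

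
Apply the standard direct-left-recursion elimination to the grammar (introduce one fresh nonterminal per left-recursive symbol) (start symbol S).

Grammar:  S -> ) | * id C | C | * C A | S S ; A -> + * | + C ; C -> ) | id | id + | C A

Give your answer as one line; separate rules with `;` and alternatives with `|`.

S -> ) S' | * id C S' | C S' | * C A S'; A -> + * | + C; C -> ) C' | id C' | id + C'; S' -> S S' | epsilon; C' -> A C' | epsilon

Left recursion appears on S, C.
For S: α = {S}, β = {), * id C, C, * C A}. Rewrite as S → β S' and S' → α S' | ε.
For C: α = {A}, β = {), id, id +}. Rewrite as C → β C' and C' → α C' | ε.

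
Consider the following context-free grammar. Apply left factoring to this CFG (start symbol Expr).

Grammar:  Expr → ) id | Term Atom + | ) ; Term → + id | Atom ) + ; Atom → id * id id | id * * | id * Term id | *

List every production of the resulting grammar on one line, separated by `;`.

Expr has alternatives sharing prefix ')': factor to Expr → ) Expr1 with Expr1 → id | ε.
Atom has alternatives sharing prefix 'id *': factor to Atom → id * Atom1 with Atom1 → id id | * | Term id.

Expr → Term Atom + | ) Expr1; Term → + id | Atom ) +; Atom → * | id * Atom1; Expr1 → id | epsilon; Atom1 → id id | * | Term id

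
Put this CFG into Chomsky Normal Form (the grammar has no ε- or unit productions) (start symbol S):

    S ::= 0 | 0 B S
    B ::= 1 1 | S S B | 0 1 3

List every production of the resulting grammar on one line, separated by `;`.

S ::= 0 | X1 Y1; B ::= X2 X2 | S Y2 | X1 Y3; X1 ::= 0; X2 ::= 1; X3 ::= 3; Y1 ::= B S; Y2 ::= S B; Y3 ::= X2 X3

Introduce a nonterminal for each terminal appearing in a rule of length ≥ 2: X1 → 0, X2 → 1, X3 → 3.
Binarize each right-hand side of length ≥ 3 by chaining fresh nonterminals (Y1, Y2, …): affected rules were S → X1 B S; B → S S B; B → X1 X2 X3.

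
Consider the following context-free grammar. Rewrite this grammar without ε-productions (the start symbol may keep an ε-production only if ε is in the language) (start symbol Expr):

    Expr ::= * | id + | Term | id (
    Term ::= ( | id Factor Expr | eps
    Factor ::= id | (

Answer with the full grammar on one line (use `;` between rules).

Expr ::= * | id + | Term | id ( | ε; Term ::= ( | id Factor Expr | id Factor; Factor ::= id | (

Nullable nonterminals: {Expr, Term}.
ε ∈ L(G) since Expr is nullable, so keep Expr → ε.
For each production, add variants omitting each subset of nullable occurrences: Term → id Factor Expr gives id Factor Expr | id Factor.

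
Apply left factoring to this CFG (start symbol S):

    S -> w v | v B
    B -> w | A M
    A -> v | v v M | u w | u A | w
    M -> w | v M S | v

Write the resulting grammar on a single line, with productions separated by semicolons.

S -> w v | v B; B -> w | A M; A -> w | v A' | u A''; M -> w | v M'; A' -> ε | v M; A'' -> w | A; M' -> M S | ε

A has alternatives sharing prefix 'v': factor to A → v A' with A' → ε | v M.
A has alternatives sharing prefix 'u': factor to A → u A'' with A'' → w | A.
M has alternatives sharing prefix 'v': factor to M → v M' with M' → M S | ε.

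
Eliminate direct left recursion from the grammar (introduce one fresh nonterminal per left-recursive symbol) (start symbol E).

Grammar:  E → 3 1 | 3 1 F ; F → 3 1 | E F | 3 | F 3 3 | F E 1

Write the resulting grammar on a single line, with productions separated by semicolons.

E → 3 1 | 3 1 F; F → 3 1 F' | E F F' | 3 F'; F' → 3 3 F' | E 1 F' | epsilon

Directly left-recursive nonterminal: F.
For F: α = {3 3, E 1}, β = {3 1, E F, 3}. Rewrite as F → β F' and F' → α F' | ε.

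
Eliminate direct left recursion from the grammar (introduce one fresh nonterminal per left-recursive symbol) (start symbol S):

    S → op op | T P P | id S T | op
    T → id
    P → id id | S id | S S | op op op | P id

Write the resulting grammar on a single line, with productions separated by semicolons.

Directly left-recursive nonterminal: P.
For P: α = {id}, β = {id id, S id, S S, op op op}. Rewrite as P → β P' and P' → α P' | ε.

S → op op | T P P | id S T | op; T → id; P → id id P' | S id P' | S S P' | op op op P'; P' → id P' | ε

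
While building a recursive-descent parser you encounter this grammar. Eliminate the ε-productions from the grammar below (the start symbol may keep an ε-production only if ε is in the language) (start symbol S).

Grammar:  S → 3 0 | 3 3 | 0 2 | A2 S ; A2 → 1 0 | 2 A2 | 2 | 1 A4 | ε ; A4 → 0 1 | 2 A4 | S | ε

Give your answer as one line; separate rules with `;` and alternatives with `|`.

Nullable set = {A2, A4}.
ε ∉ L(G), so no ε-production is kept.
Add the nullable-subset variants: A2 → 2 A2 gives 2 A2 | 2. A2 → 1 A4 gives 1 A4 | 1. A4 → 2 A4 gives 2 A4 | 2.

S → 3 0 | 3 3 | 0 2 | A2 S; A2 → 1 0 | 2 A2 | 2 | 1 A4 | 1; A4 → 0 1 | 2 A4 | 2 | S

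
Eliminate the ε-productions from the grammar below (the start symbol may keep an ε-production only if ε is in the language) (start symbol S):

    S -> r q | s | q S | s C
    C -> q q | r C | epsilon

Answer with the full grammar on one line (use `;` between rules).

Nullable set = {C}.
ε ∉ L(G), so no ε-production is kept.
Add the nullable-subset variants: C → r C gives r C | r.

S -> r q | s | q S | s C; C -> q q | r C | r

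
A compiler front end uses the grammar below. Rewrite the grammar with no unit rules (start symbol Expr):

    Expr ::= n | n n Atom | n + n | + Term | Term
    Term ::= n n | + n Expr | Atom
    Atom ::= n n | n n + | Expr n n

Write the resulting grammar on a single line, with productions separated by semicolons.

Expr ::= n n | + n Expr | n n + | Expr n n | n | n n Atom | n + n | + Term; Term ::= n n | + n Expr | n n + | Expr n n; Atom ::= n n | n n + | Expr n n

Unit pairs: Expr ⇒* {Atom, Term}; Term ⇒* {Atom}.
For every A with A ⇒* B via unit rules, add B's non-unit alternatives to A; then delete every rule of the form X → Y.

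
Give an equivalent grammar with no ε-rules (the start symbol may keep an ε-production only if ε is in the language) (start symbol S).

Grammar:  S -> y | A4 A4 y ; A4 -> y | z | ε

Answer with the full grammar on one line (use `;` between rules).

S -> y | A4 A4 y | A4 y; A4 -> y | z

The nullable symbols are {A4}.
ε ∉ L(G), so no ε-production is kept.
Add the nullable-subset variants: S → A4 A4 y gives A4 A4 y | A4 y.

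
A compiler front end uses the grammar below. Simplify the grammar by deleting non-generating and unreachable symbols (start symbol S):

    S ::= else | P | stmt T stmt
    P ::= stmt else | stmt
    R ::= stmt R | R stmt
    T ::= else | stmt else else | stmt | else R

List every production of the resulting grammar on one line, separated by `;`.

Generating nonterminals: {P, S, T}.
Reachable from S after that: {P, S, T}.
Removed useless symbols: {R} and every production mentioning them.

S ::= else | P | stmt T stmt; P ::= stmt else | stmt; T ::= else | stmt else else | stmt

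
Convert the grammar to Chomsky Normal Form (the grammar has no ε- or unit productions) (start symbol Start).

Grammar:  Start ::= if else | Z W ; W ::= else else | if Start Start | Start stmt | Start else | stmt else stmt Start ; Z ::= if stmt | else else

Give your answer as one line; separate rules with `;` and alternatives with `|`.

Introduce a nonterminal for each terminal appearing in a rule of length ≥ 2: X1 → if, X2 → else, X3 → stmt.
Binarize each right-hand side of length ≥ 3 by chaining fresh nonterminals (Y1, Y2, …): affected rules were W → X1 Start Start; W → X3 X2 X3 Start.

Start ::= X1 X2 | Z W; W ::= X2 X2 | X1 Y1 | Start X3 | Start X2 | X3 Y2; Z ::= X1 X3 | X2 X2; X1 ::= if; X2 ::= else; X3 ::= stmt; Y1 ::= Start Start; Y2 ::= X2 Y3; Y3 ::= X3 Start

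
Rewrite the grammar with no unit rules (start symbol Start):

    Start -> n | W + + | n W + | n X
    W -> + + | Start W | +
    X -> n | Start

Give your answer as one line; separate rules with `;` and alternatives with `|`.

Start -> n | W + + | n W + | n X; W -> + + | Start W | +; X -> n | W + + | n W + | n X

Unit pairs: X ⇒* {Start}.
For every A with A ⇒* B via unit rules, add B's non-unit alternatives to A; then delete every rule of the form X → Y.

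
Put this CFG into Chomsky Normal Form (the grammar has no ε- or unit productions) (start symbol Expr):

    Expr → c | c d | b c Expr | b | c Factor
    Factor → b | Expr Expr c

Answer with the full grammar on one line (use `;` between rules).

Expr → c | X1 X2 | X3 Y1 | b | X1 Factor; Factor → b | Expr Y2; X1 → c; X2 → d; X3 → b; Y1 → X1 Expr; Y2 → Expr X1

Introduce a nonterminal for each terminal appearing in a rule of length ≥ 2: X1 → c, X2 → d, X3 → b.
Binarize each right-hand side of length ≥ 3 by chaining fresh nonterminals (Y1, Y2, …): affected rules were Expr → X3 X1 Expr; Factor → Expr Expr X1.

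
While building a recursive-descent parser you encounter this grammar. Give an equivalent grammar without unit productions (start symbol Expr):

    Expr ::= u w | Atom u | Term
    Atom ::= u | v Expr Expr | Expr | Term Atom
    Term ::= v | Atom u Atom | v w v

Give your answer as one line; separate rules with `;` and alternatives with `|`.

Expr ::= v | Atom u Atom | v w v | u w | Atom u; Atom ::= v | Atom u Atom | v w v | u | v Expr Expr | Term Atom | u w | Atom u; Term ::= v | Atom u Atom | v w v

Unit pairs: Atom ⇒* {Expr, Term}; Expr ⇒* {Term}.
For every A with A ⇒* B via unit rules, add B's non-unit alternatives to A; then delete every rule of the form X → Y.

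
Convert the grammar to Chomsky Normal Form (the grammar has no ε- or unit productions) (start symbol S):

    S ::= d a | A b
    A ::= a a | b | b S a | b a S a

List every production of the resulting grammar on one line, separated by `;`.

Introduce a nonterminal for each terminal appearing in a rule of length ≥ 2: X1 → d, X2 → a, X3 → b.
Binarize each right-hand side of length ≥ 3 by chaining fresh nonterminals (Y1, Y2, …): affected rules were A → X3 S X2; A → X3 X2 S X2.

S ::= X1 X2 | A X3; A ::= X2 X2 | b | X3 Y1 | X3 Y2; X1 ::= d; X2 ::= a; X3 ::= b; Y1 ::= S X2; Y2 ::= X2 Y3; Y3 ::= S X2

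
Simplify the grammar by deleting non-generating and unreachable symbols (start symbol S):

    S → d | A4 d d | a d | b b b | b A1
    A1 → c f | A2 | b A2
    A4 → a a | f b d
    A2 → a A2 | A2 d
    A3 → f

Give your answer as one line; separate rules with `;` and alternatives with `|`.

S → d | A4 d d | a d | b b b | b A1; A1 → c f; A4 → a a | f b d

Generating nonterminals: {A1, A3, A4, S}.
Reachable from S after that: {A1, A4, S}.
Removed useless symbols: {A2, A3} and every production mentioning them.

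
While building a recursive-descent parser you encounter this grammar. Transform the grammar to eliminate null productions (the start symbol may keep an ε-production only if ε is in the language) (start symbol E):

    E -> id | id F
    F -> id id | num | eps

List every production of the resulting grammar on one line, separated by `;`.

Nullable set = {F}.
ε ∉ L(G), so no ε-production is kept.

E -> id | id F; F -> id id | num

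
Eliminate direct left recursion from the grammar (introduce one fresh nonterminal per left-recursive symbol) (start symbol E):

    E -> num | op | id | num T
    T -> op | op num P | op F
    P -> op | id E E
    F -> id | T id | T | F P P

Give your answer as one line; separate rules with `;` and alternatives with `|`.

E -> num | op | id | num T; T -> op | op num P | op F; P -> op | id E E; F -> id F' | T id F' | T F'; F' -> P P F' | ε

Directly left-recursive nonterminal: F.
For F: α = {P P}, β = {id, T id, T}. Rewrite as F → β F' and F' → α F' | ε.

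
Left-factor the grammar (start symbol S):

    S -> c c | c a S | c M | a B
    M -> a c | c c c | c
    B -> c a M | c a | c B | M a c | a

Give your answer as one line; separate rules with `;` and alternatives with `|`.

S has alternatives sharing prefix 'c': factor to S → c S' with S' → c | a S | M.
M has alternatives sharing prefix 'c': factor to M → c M' with M' → c c | ε.
B has alternatives sharing prefix 'c': factor to B → c B' with B' → a M | a | B.
B' has alternatives sharing prefix 'a': factor to B' → a B'' with B'' → M | ε.

S -> a B | c S'; M -> a c | c M'; B -> M a c | a | c B'; S' -> c | a S | M; M' -> c c | ε; B' -> B | a B''; B'' -> M | ε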